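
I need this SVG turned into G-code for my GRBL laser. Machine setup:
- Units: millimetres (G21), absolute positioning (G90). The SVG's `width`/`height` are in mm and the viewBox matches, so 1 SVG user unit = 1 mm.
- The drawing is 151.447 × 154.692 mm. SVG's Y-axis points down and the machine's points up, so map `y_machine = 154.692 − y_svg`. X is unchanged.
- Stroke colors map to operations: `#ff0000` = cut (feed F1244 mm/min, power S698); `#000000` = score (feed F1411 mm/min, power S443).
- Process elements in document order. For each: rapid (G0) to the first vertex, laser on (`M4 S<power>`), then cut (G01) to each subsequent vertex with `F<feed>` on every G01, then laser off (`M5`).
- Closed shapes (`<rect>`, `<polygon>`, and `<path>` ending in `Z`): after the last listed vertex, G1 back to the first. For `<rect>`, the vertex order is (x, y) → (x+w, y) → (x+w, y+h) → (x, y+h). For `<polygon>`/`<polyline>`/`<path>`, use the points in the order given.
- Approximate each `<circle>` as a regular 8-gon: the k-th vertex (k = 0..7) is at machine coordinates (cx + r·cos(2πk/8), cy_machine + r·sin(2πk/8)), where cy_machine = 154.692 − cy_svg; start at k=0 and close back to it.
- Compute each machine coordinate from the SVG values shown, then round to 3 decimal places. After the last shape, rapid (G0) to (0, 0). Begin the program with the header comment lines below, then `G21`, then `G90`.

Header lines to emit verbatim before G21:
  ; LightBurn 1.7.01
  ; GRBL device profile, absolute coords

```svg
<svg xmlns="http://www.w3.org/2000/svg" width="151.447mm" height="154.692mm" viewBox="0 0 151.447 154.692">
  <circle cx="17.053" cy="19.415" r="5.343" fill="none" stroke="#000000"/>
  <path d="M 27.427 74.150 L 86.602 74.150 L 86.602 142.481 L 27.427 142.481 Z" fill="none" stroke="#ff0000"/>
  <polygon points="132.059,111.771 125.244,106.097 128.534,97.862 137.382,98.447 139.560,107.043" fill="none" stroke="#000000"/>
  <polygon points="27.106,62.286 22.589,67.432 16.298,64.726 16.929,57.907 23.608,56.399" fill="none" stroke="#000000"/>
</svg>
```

viewBox `0 0 151.447 154.692` with mm width/height → 1 unit = 1 mm. Flip: y_m = 154.692 − y_svg.

**Shape 1** — `<circle>` circle, stroke `#000000` → score (S443, F1411). Machine vertices: (22.396,135.277) → (20.831,139.055) → (17.053,140.620) → (13.275,139.055) → (11.710,135.277) → (13.275,131.499) → (17.053,129.934) → (20.831,131.499) → (22.396,135.277). Closed: final G1 returns to the first vertex.

**Shape 2** — `<path>` rectangle, stroke `#ff0000` → cut (S698, F1244). Machine vertices: (27.427,80.542) → (86.602,80.542) → (86.602,12.211) → (27.427,12.211) → (27.427,80.542). Closed: final G1 returns to the first vertex.

**Shape 3** — `<polygon>` regular polygon, stroke `#000000` → score (S443, F1411). Machine vertices: (132.059,42.921) → (125.244,48.595) → (128.534,56.830) → (137.382,56.245) → (139.560,47.649) → (132.059,42.921). Closed: final G1 returns to the first vertex.

**Shape 4** — `<polygon>` regular polygon, stroke `#000000` → score (S443, F1411). Machine vertices: (27.106,92.406) → (22.589,87.260) → (16.298,89.966) → (16.929,96.785) → (23.608,98.293) → (27.106,92.406). Closed: final G1 returns to the first vertex.

; LightBurn 1.7.01
; GRBL device profile, absolute coords
G21
G90
G0 X22.396 Y135.277
M4 S443
G01 X20.831 Y139.055 F1411
G01 X17.053 Y140.620 F1411
G01 X13.275 Y139.055 F1411
G01 X11.710 Y135.277 F1411
G01 X13.275 Y131.499 F1411
G01 X17.053 Y129.934 F1411
G01 X20.831 Y131.499 F1411
G01 X22.396 Y135.277 F1411
M5
G0 X27.427 Y80.542
M4 S698
G01 X86.602 Y80.542 F1244
G01 X86.602 Y12.211 F1244
G01 X27.427 Y12.211 F1244
G01 X27.427 Y80.542 F1244
M5
G0 X132.059 Y42.921
M4 S443
G01 X125.244 Y48.595 F1411
G01 X128.534 Y56.830 F1411
G01 X137.382 Y56.245 F1411
G01 X139.560 Y47.649 F1411
G01 X132.059 Y42.921 F1411
M5
G0 X27.106 Y92.406
M4 S443
G01 X22.589 Y87.260 F1411
G01 X16.298 Y89.966 F1411
G01 X16.929 Y96.785 F1411
G01 X23.608 Y98.293 F1411
G01 X27.106 Y92.406 F1411
M5
G0 X0.000 Y0.000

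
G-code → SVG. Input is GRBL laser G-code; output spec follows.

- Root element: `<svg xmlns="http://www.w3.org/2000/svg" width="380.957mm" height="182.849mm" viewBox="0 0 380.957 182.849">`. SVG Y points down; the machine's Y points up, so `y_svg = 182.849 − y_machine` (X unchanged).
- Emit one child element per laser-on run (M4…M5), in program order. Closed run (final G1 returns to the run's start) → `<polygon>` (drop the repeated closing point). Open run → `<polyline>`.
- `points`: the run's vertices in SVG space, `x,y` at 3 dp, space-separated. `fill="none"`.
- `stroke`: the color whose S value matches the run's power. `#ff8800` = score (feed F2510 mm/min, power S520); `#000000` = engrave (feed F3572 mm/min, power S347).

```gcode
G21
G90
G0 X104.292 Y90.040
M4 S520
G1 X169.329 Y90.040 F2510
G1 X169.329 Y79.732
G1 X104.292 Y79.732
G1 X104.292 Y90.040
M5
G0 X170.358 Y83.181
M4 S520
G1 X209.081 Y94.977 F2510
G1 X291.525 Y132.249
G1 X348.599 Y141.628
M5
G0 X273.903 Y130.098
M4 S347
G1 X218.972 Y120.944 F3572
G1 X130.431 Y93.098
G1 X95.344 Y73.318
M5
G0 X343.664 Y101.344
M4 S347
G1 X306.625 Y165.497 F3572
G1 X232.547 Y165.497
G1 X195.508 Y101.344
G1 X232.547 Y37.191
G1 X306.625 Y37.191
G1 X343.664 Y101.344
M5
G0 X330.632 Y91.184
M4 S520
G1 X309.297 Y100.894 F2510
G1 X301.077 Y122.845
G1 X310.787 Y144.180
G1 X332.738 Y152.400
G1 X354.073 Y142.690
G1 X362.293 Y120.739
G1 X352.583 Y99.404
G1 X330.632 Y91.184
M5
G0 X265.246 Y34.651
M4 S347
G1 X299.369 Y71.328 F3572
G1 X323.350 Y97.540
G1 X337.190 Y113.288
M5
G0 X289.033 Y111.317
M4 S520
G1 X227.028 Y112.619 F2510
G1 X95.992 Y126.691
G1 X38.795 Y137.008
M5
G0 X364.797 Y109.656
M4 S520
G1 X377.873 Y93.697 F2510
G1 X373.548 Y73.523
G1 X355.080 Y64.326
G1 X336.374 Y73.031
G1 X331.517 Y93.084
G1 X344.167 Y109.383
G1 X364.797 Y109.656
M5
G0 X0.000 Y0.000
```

y_svg = 182.849 − y_m.

[1] S520→`#ff8800` (score); closed run; points: 104.292,92.809 169.329,92.809 169.329,103.117 104.292,103.117

[2] S520→`#ff8800` (score); open run; points: 170.358,99.668 209.081,87.872 291.525,50.600 348.599,41.221

[3] S347→`#000000` (engrave); open run; points: 273.903,52.751 218.972,61.905 130.431,89.751 95.344,109.531

[4] S347→`#000000` (engrave); closed run; points: 343.664,81.505 306.625,17.352 232.547,17.352 195.508,81.505 232.547,145.658 306.625,145.658

[5] S520→`#ff8800` (score); closed run; points: 330.632,91.665 309.297,81.955 301.077,60.004 310.787,38.669 332.738,30.449 354.073,40.159 362.293,62.110 352.583,83.445

[6] S347→`#000000` (engrave); open run; points: 265.246,148.198 299.369,111.521 323.350,85.309 337.190,69.561

[7] S520→`#ff8800` (score); open run; points: 289.033,71.532 227.028,70.230 95.992,56.158 38.795,45.841

[8] S520→`#ff8800` (score); closed run; points: 364.797,73.193 377.873,89.152 373.548,109.326 355.080,118.523 336.374,109.818 331.517,89.765 344.167,73.466

<svg xmlns="http://www.w3.org/2000/svg" width="380.957mm" height="182.849mm" viewBox="0 0 380.957 182.849">
  <polygon points="104.292,92.809 169.329,92.809 169.329,103.117 104.292,103.117" fill="none" stroke="#ff8800"/>
  <polyline points="170.358,99.668 209.081,87.872 291.525,50.600 348.599,41.221" fill="none" stroke="#ff8800"/>
  <polyline points="273.903,52.751 218.972,61.905 130.431,89.751 95.344,109.531" fill="none" stroke="#000000"/>
  <polygon points="343.664,81.505 306.625,17.352 232.547,17.352 195.508,81.505 232.547,145.658 306.625,145.658" fill="none" stroke="#000000"/>
  <polygon points="330.632,91.665 309.297,81.955 301.077,60.004 310.787,38.669 332.738,30.449 354.073,40.159 362.293,62.110 352.583,83.445" fill="none" stroke="#ff8800"/>
  <polyline points="265.246,148.198 299.369,111.521 323.350,85.309 337.190,69.561" fill="none" stroke="#000000"/>
  <polyline points="289.033,71.532 227.028,70.230 95.992,56.158 38.795,45.841" fill="none" stroke="#ff8800"/>
  <polygon points="364.797,73.193 377.873,89.152 373.548,109.326 355.080,118.523 336.374,109.818 331.517,89.765 344.167,73.466" fill="none" stroke="#ff8800"/>
</svg>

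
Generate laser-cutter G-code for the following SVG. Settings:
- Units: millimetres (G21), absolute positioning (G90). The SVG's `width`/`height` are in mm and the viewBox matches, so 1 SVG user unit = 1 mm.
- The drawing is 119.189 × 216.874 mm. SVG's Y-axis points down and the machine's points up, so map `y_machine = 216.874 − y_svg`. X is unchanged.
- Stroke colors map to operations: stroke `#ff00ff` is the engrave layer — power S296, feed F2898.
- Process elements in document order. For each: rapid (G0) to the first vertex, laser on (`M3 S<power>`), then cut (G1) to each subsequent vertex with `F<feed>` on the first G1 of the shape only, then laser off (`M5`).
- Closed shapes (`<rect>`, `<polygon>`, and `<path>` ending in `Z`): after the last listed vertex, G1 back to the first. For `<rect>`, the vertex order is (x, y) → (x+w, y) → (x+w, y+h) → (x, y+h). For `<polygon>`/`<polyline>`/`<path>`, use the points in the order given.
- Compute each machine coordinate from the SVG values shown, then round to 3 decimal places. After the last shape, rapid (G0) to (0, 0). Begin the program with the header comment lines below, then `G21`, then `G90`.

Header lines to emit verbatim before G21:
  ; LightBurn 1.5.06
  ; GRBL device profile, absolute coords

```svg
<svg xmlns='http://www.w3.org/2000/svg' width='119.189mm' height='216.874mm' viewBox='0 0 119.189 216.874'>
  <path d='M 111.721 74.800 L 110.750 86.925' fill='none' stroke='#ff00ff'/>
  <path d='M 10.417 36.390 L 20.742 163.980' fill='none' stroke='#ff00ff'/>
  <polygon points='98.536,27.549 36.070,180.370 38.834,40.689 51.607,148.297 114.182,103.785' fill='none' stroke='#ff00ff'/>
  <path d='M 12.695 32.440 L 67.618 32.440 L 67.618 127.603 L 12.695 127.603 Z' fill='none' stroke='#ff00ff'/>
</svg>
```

; LightBurn 1.5.06
; GRBL device profile, absolute coords
G21
G90
G0 X111.721 Y142.074
M3 S296
G1 X110.750 Y129.949 F2898
M5
G0 X10.417 Y180.484
M3 S296
G1 X20.742 Y52.894 F2898
M5
G0 X98.536 Y189.325
M3 S296
G1 X36.070 Y36.504 F2898
G1 X38.834 Y176.185
G1 X51.607 Y68.577
G1 X114.182 Y113.089
G1 X98.536 Y189.325
M5
G0 X12.695 Y184.434
M3 S296
G1 X67.618 Y184.434 F2898
G1 X67.618 Y89.271
G1 X12.695 Y89.271
G1 X12.695 Y184.434
M5
G0 X0.000 Y0.000

viewBox `0 0 119.189 216.874` with mm width/height → 1 unit = 1 mm. Flip: y_m = 216.874 − y_svg.

**Shape 1** — `<path>` line segment, stroke `#ff00ff` → engrave (S296, F2898). Machine vertices: (111.721,142.074) → (110.750,129.949). Open path.

**Shape 2** — `<path>` line segment, stroke `#ff00ff` → engrave (S296, F2898). Machine vertices: (10.417,180.484) → (20.742,52.894). Open path.

**Shape 3** — `<polygon>` closed polygon, stroke `#ff00ff` → engrave (S296, F2898). Machine vertices: (98.536,189.325) → (36.070,36.504) → (38.834,176.185) → (51.607,68.577) → (114.182,113.089) → (98.536,189.325). Closed: final G1 returns to the first vertex.

**Shape 4** — `<path>` rectangle, stroke `#ff00ff` → engrave (S296, F2898). Machine vertices: (12.695,184.434) → (67.618,184.434) → (67.618,89.271) → (12.695,89.271) → (12.695,184.434). Closed: final G1 returns to the first vertex.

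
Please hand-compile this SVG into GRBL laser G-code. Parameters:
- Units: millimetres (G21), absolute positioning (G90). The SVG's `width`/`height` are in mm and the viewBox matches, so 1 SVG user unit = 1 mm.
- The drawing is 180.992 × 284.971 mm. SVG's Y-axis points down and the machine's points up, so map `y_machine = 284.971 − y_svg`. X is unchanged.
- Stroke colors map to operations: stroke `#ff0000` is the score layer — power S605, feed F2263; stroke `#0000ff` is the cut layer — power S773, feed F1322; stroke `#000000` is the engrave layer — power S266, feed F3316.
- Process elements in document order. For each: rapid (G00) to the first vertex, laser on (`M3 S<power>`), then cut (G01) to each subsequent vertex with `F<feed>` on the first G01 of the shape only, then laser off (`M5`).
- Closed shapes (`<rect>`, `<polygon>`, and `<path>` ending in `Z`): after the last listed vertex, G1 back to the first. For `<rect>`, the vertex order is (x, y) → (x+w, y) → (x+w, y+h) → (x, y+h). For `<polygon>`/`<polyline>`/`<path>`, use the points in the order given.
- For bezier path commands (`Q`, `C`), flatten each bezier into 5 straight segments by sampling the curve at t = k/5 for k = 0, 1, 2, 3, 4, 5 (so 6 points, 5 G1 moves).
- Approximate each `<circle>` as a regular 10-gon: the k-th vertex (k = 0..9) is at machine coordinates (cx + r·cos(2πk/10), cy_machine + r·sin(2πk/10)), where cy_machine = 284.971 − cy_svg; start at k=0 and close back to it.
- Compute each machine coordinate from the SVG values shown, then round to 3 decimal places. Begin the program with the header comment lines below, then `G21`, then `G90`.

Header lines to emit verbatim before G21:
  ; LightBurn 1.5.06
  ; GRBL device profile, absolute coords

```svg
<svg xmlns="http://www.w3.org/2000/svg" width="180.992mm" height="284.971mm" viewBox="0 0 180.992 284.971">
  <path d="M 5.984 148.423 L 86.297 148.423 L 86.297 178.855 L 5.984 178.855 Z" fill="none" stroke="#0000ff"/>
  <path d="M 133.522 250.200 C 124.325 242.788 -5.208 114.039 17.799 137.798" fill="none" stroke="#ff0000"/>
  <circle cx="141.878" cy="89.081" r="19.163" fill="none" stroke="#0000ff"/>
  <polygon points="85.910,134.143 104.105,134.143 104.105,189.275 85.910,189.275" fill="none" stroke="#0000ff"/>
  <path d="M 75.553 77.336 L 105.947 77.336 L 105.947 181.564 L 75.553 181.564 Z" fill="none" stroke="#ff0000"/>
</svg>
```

1 u = 1 mm; y_m = 284.971 − y.

[1] `<path>` rectangle, #0000ff→cut S773 F1322: (5.984,136.548) → (86.297,136.548) → (86.297,106.116) → (5.984,106.116) → (5.984,136.548) (closed)

[2] `<path>` cubic bezier, #ff0000→score S605 F2263: (133.522,34.771) → (115.746,51.588) → (82.188,84.381) → (45.946,120.006) → (20.117,145.318) → (17.799,147.173)

[3] `<circle>` circle, #0000ff→cut S773 F1322: (161.041,195.890) → (157.381,207.154) → (147.800,214.115) → (135.956,214.115) → (126.375,207.154) → (122.715,195.890) → (126.375,184.626) → (135.956,177.665) → (147.800,177.665) → (157.381,184.626) → (161.041,195.890) (closed)

[4] `<polygon>` rectangle, #0000ff→cut S773 F1322: (85.910,150.828) → (104.105,150.828) → (104.105,95.696) → (85.910,95.696) → (85.910,150.828) (closed)

[5] `<path>` rectangle, #ff0000→score S605 F2263: (75.553,207.635) → (105.947,207.635) → (105.947,103.407) → (75.553,103.407) → (75.553,207.635) (closed)

; LightBurn 1.5.06
; GRBL device profile, absolute coords
G21
G90
G00 X5.984 Y136.548
M3 S773
G01 X86.297 Y136.548 F1322
G01 X86.297 Y106.116
G01 X5.984 Y106.116
G01 X5.984 Y136.548
M5
G00 X133.522 Y34.771
M3 S605
G01 X115.746 Y51.588 F2263
G01 X82.188 Y84.381
G01 X45.946 Y120.006
G01 X20.117 Y145.318
G01 X17.799 Y147.173
M5
G00 X161.041 Y195.890
M3 S773
G01 X157.381 Y207.154 F1322
G01 X147.800 Y214.115
G01 X135.956 Y214.115
G01 X126.375 Y207.154
G01 X122.715 Y195.890
G01 X126.375 Y184.626
G01 X135.956 Y177.665
G01 X147.800 Y177.665
G01 X157.381 Y184.626
G01 X161.041 Y195.890
M5
G00 X85.910 Y150.828
M3 S773
G01 X104.105 Y150.828 F1322
G01 X104.105 Y95.696
G01 X85.910 Y95.696
G01 X85.910 Y150.828
M5
G00 X75.553 Y207.635
M3 S605
G01 X105.947 Y207.635 F2263
G01 X105.947 Y103.407
G01 X75.553 Y103.407
G01 X75.553 Y207.635
M5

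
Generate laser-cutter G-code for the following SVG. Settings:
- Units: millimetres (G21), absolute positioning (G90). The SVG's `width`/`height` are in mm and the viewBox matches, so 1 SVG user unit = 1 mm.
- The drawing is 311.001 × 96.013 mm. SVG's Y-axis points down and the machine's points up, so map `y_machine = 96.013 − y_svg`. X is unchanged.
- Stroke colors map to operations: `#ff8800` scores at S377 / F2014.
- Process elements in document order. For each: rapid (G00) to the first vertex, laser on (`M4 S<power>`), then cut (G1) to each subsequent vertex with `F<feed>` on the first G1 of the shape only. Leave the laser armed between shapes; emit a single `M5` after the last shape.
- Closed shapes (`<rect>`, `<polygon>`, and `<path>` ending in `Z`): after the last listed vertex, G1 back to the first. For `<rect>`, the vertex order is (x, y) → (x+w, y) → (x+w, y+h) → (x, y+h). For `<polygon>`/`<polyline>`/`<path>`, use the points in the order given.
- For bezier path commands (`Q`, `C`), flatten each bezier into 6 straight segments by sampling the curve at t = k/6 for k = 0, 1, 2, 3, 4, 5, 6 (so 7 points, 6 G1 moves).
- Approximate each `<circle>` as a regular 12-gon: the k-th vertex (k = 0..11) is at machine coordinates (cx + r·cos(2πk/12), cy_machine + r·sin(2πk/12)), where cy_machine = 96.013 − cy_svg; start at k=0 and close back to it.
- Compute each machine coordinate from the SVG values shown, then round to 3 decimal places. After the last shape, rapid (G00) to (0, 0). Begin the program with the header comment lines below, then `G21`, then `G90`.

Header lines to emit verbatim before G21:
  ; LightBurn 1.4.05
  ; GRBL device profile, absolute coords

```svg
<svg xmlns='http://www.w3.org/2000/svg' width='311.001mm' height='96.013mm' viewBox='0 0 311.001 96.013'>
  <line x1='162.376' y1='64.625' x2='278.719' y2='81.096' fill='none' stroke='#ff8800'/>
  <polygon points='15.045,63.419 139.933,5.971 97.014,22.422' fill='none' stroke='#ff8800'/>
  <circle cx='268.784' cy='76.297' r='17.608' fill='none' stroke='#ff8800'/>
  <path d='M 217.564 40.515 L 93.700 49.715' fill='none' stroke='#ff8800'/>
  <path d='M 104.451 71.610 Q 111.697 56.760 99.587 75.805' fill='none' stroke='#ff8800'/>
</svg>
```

Since the viewBox matches the mm dimensions, user units are millimetres directly. The only transform is the Y-flip y_m = 96.013 − y_svg.

Shape 1 is a line segment drawn with `<line>`. Its stroke #ff8800 means score at S377, F2014. After flipping Y the toolpath is (162.376,31.388) → (278.719,14.917).

Shape 2 is a closed polygon drawn with `<polygon>`. Its stroke #ff8800 means score at S377, F2014. After flipping Y the toolpath is (15.045,32.594) → (139.933,90.042) → (97.014,73.591) → (15.045,32.594), returning to the start.

Shape 3 is a circle drawn with `<circle>`. Its stroke #ff8800 means score at S377, F2014. After flipping Y the toolpath is (286.392,19.716) → (284.033,28.520) → (277.588,34.965) → (268.784,37.324) → (259.980,34.965) → (253.535,28.520) → (251.176,19.716) → (253.535,10.912) → (259.980,4.467) → (268.784,2.108) → (277.588,4.467) → (284.033,10.912) → (286.392,19.716), returning to the start.

Shape 4 is a line segment drawn with `<path>`. Its stroke #ff8800 means score at S377, F2014. After flipping Y the toolpath is (217.564,55.498) → (93.700,46.298).

Shape 5 is a quadratic bezier drawn with `<path>`. Its stroke #ff8800 means score at S377, F2014. After flipping Y the toolpath is (104.451,24.403) → (106.329,28.411) → (107.131,30.537) → (106.858,30.779) → (105.510,29.139) → (103.086,25.615) → (99.587,20.208).

; LightBurn 1.4.05
; GRBL device profile, absolute coords
G21
G90
G00 X162.376 Y31.388
M4 S377
G1 X278.719 Y14.917 F2014
G00 X15.045 Y32.594
M4 S377
G1 X139.933 Y90.042 F2014
G1 X97.014 Y73.591
G1 X15.045 Y32.594
G00 X286.392 Y19.716
M4 S377
G1 X284.033 Y28.520 F2014
G1 X277.588 Y34.965
G1 X268.784 Y37.324
G1 X259.980 Y34.965
G1 X253.535 Y28.520
G1 X251.176 Y19.716
G1 X253.535 Y10.912
G1 X259.980 Y4.467
G1 X268.784 Y2.108
G1 X277.588 Y4.467
G1 X284.033 Y10.912
G1 X286.392 Y19.716
G00 X217.564 Y55.498
M4 S377
G1 X93.700 Y46.298 F2014
G00 X104.451 Y24.403
M4 S377
G1 X106.329 Y28.411 F2014
G1 X107.131 Y30.537
G1 X106.858 Y30.779
G1 X105.510 Y29.139
G1 X103.086 Y25.615
G1 X99.587 Y20.208
M5
G00 X0.000 Y0.000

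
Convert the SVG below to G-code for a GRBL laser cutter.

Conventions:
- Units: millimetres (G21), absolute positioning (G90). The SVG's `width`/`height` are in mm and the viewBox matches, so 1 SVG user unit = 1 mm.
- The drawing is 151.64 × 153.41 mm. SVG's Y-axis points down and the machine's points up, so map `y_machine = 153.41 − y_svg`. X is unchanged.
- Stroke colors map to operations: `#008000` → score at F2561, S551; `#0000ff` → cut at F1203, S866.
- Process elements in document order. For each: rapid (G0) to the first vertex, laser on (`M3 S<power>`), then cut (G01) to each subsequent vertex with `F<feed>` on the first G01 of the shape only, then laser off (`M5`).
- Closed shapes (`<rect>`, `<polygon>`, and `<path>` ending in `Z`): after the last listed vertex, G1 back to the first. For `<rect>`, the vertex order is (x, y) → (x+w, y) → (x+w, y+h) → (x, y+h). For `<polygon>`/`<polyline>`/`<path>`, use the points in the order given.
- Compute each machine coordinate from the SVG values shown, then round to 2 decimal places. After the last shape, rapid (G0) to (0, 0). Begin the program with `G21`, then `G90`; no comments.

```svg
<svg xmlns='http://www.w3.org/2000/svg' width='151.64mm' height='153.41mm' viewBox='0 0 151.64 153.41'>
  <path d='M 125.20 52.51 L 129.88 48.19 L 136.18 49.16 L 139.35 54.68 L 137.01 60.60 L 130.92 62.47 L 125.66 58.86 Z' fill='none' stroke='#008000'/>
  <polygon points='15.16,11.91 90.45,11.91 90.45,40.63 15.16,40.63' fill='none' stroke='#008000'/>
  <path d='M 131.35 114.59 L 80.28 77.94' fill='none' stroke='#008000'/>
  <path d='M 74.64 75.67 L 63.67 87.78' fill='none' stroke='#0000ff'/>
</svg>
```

1 u = 1 mm; y_m = 153.41 − y.

[1] `<path>` regular polygon, #008000→score S551 F2561: (125.20,100.90) → (129.88,105.22) → (136.18,104.25) → (139.35,98.73) → (137.01,92.81) → (130.92,90.94) → (125.66,94.55) → (125.20,100.90) (closed)

[2] `<polygon>` rectangle, #008000→score S551 F2561: (15.16,141.50) → (90.45,141.50) → (90.45,112.78) → (15.16,112.78) → (15.16,141.50) (closed)

[3] `<path>` line segment, #008000→score S551 F2561: (131.35,38.82) → (80.28,75.47)

[4] `<path>` line segment, #0000ff→cut S866 F1203: (74.64,77.74) → (63.67,65.63)

G21
G90
G0 X125.20 Y100.90
M3 S551
G01 X129.88 Y105.22 F2561
G01 X136.18 Y104.25
G01 X139.35 Y98.73
G01 X137.01 Y92.81
G01 X130.92 Y90.94
G01 X125.66 Y94.55
G01 X125.20 Y100.90
M5
G0 X15.16 Y141.50
M3 S551
G01 X90.45 Y141.50 F2561
G01 X90.45 Y112.78
G01 X15.16 Y112.78
G01 X15.16 Y141.50
M5
G0 X131.35 Y38.82
M3 S551
G01 X80.28 Y75.47 F2561
M5
G0 X74.64 Y77.74
M3 S866
G01 X63.67 Y65.63 F1203
M5
G0 X0.00 Y0.00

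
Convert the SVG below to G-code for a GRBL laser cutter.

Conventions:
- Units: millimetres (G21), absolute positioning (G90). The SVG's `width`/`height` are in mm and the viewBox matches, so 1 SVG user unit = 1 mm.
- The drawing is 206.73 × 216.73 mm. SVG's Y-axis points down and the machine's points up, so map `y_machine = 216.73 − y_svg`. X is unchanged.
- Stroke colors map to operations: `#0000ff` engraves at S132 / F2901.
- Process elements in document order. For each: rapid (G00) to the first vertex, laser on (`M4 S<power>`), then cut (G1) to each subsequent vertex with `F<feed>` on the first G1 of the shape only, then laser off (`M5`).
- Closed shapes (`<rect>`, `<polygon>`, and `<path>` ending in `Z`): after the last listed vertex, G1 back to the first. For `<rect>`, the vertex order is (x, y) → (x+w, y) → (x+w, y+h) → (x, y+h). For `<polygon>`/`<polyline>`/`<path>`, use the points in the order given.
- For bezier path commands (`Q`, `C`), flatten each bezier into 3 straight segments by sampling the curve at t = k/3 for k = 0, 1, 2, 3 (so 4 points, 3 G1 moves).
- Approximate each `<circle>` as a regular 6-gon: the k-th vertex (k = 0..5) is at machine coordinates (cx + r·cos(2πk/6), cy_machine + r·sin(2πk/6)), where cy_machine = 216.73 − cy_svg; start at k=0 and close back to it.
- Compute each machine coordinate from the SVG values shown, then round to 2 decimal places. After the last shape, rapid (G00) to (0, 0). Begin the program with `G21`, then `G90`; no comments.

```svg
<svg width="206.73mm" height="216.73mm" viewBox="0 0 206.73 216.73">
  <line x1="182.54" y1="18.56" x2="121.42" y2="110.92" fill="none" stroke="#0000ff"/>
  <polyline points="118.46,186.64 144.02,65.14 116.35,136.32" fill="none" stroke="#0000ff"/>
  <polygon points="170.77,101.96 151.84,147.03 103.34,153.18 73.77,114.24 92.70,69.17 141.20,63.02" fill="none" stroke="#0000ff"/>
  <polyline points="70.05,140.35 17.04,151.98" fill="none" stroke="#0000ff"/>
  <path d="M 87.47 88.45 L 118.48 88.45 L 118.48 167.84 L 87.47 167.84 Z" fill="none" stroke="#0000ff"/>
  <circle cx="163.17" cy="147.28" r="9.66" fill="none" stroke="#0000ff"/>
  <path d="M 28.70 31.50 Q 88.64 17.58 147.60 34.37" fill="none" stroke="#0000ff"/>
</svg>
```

G21
G90
G00 X182.54 Y198.17
M4 S132
G1 X121.42 Y105.81 F2901
M5
G00 X118.46 Y30.09
M4 S132
G1 X144.02 Y151.59 F2901
G1 X116.35 Y80.41
M5
G00 X170.77 Y114.77
M4 S132
G1 X151.84 Y69.70 F2901
G1 X103.34 Y63.55
G1 X73.77 Y102.49
G1 X92.70 Y147.56
G1 X141.20 Y153.71
G1 X170.77 Y114.77
M5
G00 X70.05 Y76.38
M4 S132
G1 X17.04 Y64.75 F2901
M5
G00 X87.47 Y128.28
M4 S132
G1 X118.48 Y128.28 F2901
G1 X118.48 Y48.89
G1 X87.47 Y48.89
G1 X87.47 Y128.28
M5
G00 X172.83 Y69.45
M4 S132
G1 X168.00 Y77.82 F2901
G1 X158.34 Y77.82
G1 X153.51 Y69.45
G1 X158.34 Y61.08
G1 X168.00 Y61.08
G1 X172.83 Y69.45
M5
G00 X28.70 Y185.23
M4 S132
G1 X68.55 Y191.10 F2901
G1 X108.18 Y190.14
G1 X147.60 Y182.36
M5
G00 X0.00 Y0.00

Since the viewBox matches the mm dimensions, user units are millimetres directly. The only transform is the Y-flip y_m = 216.73 − y_svg.

Shape 1 is a line segment drawn with `<line>`. Its stroke #0000ff means engrave at S132, F2901. After flipping Y the toolpath is (182.54,198.17) → (121.42,105.81).

Shape 2 is a open polyline drawn with `<polyline>`. Its stroke #0000ff means engrave at S132, F2901. After flipping Y the toolpath is (118.46,30.09) → (144.02,151.59) → (116.35,80.41).

Shape 3 is a regular polygon drawn with `<polygon>`. Its stroke #0000ff means engrave at S132, F2901. After flipping Y the toolpath is (170.77,114.77) → (151.84,69.70) → (103.34,63.55) → (73.77,102.49) → (92.70,147.56) → (141.20,153.71) → (170.77,114.77), returning to the start.

Shape 4 is a line segment drawn with `<polyline>`. Its stroke #0000ff means engrave at S132, F2901. After flipping Y the toolpath is (70.05,76.38) → (17.04,64.75).

Shape 5 is a rectangle drawn with `<path>`. Its stroke #0000ff means engrave at S132, F2901. After flipping Y the toolpath is (87.47,128.28) → (118.48,128.28) → (118.48,48.89) → (87.47,48.89) → (87.47,128.28), returning to the start.

Shape 6 is a circle drawn with `<circle>`. Its stroke #0000ff means engrave at S132, F2901. After flipping Y the toolpath is (172.83,69.45) → (168.00,77.82) → (158.34,77.82) → (153.51,69.45) → (158.34,61.08) → (168.00,61.08) → (172.83,69.45), returning to the start.

Shape 7 is a quadratic bezier drawn with `<path>`. Its stroke #0000ff means engrave at S132, F2901. After flipping Y the toolpath is (28.70,185.23) → (68.55,191.10) → (108.18,190.14) → (147.60,182.36).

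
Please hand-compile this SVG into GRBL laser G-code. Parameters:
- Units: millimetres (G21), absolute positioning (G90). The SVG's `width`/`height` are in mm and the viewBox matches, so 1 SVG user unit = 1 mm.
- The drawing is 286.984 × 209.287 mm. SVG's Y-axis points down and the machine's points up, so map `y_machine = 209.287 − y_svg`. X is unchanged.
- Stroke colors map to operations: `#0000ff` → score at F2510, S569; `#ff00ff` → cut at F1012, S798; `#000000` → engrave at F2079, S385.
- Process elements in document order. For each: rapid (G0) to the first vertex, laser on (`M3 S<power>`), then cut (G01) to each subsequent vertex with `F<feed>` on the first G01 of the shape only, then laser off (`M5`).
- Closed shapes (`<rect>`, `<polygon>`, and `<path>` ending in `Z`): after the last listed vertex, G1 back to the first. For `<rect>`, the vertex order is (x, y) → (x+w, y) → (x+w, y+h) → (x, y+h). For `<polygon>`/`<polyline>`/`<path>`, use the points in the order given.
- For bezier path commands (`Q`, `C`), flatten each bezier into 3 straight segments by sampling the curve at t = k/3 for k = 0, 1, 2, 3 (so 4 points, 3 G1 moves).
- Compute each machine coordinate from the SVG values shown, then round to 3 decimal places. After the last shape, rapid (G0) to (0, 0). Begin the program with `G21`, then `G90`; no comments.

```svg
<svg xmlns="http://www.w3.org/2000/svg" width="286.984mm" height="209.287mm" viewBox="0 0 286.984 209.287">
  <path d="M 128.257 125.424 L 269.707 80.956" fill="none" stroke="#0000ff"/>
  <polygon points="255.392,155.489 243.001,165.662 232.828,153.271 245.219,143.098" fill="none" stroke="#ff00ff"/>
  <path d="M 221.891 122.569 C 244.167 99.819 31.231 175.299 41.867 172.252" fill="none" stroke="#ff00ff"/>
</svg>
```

G21
G90
G0 X128.257 Y83.863
M3 S569
G01 X269.707 Y128.331 F2510
M5
G0 X255.392 Y53.798
M3 S798
G01 X243.001 Y43.625 F1012
G01 X232.828 Y56.016
G01 X245.219 Y66.189
G01 X255.392 Y53.798
M5
G0 X221.891 Y86.718
M3 S798
G01 X182.755 Y83.271 F1012
G01 X88.763 Y53.617
G01 X41.867 Y37.035
M5
G0 X0.000 Y0.000

Since the viewBox matches the mm dimensions, user units are millimetres directly. The only transform is the Y-flip y_m = 209.287 − y_svg.

Shape 1 is a line segment drawn with `<path>`. Its stroke #0000ff means score at S569, F2510. After flipping Y the toolpath is (128.257,83.863) → (269.707,128.331).

Shape 2 is a regular polygon drawn with `<polygon>`. Its stroke #ff00ff means cut at S798, F1012. After flipping Y the toolpath is (255.392,53.798) → (243.001,43.625) → (232.828,56.016) → (245.219,66.189) → (255.392,53.798), returning to the start.

Shape 3 is a cubic bezier drawn with `<path>`. Its stroke #ff00ff means cut at S798, F1012. After flipping Y the toolpath is (221.891,86.718) → (182.755,83.271) → (88.763,53.617) → (41.867,37.035).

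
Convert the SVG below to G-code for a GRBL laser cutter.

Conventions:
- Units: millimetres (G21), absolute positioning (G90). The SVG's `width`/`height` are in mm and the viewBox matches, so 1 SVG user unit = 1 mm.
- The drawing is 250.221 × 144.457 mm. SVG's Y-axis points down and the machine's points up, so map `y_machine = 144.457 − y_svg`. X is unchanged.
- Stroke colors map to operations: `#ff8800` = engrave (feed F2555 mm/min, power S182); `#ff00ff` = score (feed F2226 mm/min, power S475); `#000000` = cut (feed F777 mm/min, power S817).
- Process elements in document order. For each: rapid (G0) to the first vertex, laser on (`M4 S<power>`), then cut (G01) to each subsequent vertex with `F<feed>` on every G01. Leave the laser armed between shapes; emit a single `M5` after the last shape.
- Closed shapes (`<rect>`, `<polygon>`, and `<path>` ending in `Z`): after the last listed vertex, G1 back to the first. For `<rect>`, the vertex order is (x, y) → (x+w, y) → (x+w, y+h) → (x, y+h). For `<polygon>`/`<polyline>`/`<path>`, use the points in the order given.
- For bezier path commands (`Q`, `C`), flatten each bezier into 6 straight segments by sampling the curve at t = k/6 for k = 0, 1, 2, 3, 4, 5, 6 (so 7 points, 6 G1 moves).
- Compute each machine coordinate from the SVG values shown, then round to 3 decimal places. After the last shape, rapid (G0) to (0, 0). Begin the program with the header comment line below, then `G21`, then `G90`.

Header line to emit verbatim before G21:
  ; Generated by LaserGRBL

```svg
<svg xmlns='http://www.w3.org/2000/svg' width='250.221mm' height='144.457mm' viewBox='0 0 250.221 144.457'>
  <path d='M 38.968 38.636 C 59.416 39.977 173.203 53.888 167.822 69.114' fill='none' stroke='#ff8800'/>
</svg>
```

Since the viewBox matches the mm dimensions, user units are millimetres directly. The only transform is the Y-flip y_m = 144.457 − y_svg.

Shape 1 is a cubic bezier drawn with `<path>`. Its stroke #ff8800 means engrave at S182, F2555. After flipping Y the toolpath is (38.968,105.821) → (55.986,104.155) → (82.658,100.707) → (113.081,95.789) → (141.351,89.714) → (161.566,82.794) → (167.822,75.343).

; Generated by LaserGRBL
G21
G90
G0 X38.968 Y105.821
M4 S182
G01 X55.986 Y104.155 F2555
G01 X82.658 Y100.707 F2555
G01 X113.081 Y95.789 F2555
G01 X141.351 Y89.714 F2555
G01 X161.566 Y82.794 F2555
G01 X167.822 Y75.343 F2555
M5
G0 X0.000 Y0.000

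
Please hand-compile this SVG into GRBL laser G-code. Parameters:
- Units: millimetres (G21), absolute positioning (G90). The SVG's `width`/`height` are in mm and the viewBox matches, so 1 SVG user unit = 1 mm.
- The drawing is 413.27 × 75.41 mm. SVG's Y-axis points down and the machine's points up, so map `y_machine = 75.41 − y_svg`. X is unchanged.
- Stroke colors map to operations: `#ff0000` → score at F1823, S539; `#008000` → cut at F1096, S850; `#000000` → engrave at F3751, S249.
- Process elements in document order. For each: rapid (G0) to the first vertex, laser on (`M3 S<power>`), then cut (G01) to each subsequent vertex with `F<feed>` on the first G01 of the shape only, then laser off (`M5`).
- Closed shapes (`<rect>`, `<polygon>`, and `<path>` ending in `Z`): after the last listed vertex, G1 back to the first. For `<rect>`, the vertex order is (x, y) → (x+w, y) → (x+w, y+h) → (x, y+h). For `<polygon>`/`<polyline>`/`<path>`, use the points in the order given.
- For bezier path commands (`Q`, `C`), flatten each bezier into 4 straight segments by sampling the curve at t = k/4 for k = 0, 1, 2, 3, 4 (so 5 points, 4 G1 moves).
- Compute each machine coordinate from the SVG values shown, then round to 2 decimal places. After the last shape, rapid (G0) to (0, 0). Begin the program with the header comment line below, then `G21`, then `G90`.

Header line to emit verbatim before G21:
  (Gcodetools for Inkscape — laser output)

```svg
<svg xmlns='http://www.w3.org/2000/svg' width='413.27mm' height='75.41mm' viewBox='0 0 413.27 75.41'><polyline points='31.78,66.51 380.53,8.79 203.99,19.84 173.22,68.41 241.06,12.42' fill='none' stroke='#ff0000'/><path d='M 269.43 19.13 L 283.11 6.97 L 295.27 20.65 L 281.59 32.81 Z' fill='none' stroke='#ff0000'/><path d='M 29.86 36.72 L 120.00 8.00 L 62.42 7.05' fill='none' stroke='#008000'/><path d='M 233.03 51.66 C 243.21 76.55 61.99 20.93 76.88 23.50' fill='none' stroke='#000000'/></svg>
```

Since the viewBox matches the mm dimensions, user units are millimetres directly. The only transform is the Y-flip y_m = 75.41 − y_svg.

Shape 1 is a open polyline drawn with `<polyline>`. Its stroke #ff0000 means score at S539, F1823. After flipping Y the toolpath is (31.78,8.90) → (380.53,66.62) → (203.99,55.57) → (173.22,7.00) → (241.06,62.99).

Shape 2 is a regular polygon drawn with `<path>`. Its stroke #ff0000 means score at S539, F1823. After flipping Y the toolpath is (269.43,56.28) → (283.11,68.44) → (295.27,54.76) → (281.59,42.60) → (269.43,56.28), returning to the start.

Shape 3 is a open polyline drawn with `<path>`. Its stroke #008000 means cut at S850, F1096. After flipping Y the toolpath is (29.86,38.69) → (120.00,67.41) → (62.42,68.36).

Shape 4 is a cubic bezier drawn with `<path>`. Its stroke #000000 means engrave at S249, F3751. After flipping Y the toolpath is (233.03,23.75) → (210.83,18.01) → (153.19,29.46) → (96.43,45.09) → (76.88,51.91).

(Gcodetools for Inkscape — laser output)
G21
G90
G0 X31.78 Y8.90
M3 S539
G01 X380.53 Y66.62 F1823
G01 X203.99 Y55.57
G01 X173.22 Y7.00
G01 X241.06 Y62.99
M5
G0 X269.43 Y56.28
M3 S539
G01 X283.11 Y68.44 F1823
G01 X295.27 Y54.76
G01 X281.59 Y42.60
G01 X269.43 Y56.28
M5
G0 X29.86 Y38.69
M3 S850
G01 X120.00 Y67.41 F1096
G01 X62.42 Y68.36
M5
G0 X233.03 Y23.75
M3 S249
G01 X210.83 Y18.01 F3751
G01 X153.19 Y29.46
G01 X96.43 Y45.09
G01 X76.88 Y51.91
M5
G0 X0.00 Y0.00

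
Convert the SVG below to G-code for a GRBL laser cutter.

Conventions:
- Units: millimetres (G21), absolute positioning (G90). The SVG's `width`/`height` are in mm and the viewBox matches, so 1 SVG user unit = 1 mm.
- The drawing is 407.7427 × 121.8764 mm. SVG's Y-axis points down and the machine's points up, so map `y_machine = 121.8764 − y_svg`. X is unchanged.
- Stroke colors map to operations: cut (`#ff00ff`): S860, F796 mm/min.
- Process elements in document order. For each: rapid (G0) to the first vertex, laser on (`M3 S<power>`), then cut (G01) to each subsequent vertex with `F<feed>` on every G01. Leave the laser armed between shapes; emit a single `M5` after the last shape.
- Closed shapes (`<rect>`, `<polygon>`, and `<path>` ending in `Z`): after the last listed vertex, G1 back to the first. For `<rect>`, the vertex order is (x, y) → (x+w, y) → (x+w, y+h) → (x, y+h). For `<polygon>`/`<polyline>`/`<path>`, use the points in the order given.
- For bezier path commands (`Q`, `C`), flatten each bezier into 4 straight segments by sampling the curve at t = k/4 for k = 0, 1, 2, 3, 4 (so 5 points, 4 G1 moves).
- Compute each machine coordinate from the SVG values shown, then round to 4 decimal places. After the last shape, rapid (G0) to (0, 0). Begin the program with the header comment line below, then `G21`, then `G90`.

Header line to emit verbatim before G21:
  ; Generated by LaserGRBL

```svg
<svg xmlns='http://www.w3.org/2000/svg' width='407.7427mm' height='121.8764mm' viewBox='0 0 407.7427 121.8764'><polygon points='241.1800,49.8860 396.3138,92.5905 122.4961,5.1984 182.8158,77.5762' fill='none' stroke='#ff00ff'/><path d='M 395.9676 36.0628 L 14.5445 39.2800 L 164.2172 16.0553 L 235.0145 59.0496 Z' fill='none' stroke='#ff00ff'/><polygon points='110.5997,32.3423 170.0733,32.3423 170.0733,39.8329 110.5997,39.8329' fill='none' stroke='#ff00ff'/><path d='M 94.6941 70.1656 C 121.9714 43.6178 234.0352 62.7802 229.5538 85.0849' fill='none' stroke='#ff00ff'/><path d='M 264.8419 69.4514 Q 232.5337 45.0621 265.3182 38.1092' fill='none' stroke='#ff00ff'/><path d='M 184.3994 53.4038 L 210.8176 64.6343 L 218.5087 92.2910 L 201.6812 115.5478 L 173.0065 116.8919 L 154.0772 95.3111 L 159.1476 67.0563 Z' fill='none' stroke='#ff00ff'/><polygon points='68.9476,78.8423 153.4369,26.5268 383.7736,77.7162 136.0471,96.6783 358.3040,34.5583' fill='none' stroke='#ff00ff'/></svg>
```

; Generated by LaserGRBL
G21
G90
G0 X241.1800 Y71.9904
M3 S860
G01 X396.3138 Y29.2859 F796
G01 X122.4961 Y116.6780 F796
G01 X182.8158 Y44.3002 F796
G01 X241.1800 Y71.9904 F796
G0 X395.9676 Y85.8136
M3 S860
G01 X14.5445 Y82.5964 F796
G01 X164.2172 Y105.8211 F796
G01 X235.0145 Y62.8268 F796
G01 X395.9676 Y85.8136 F796
G0 X110.5997 Y89.5341
M3 S860
G01 X170.0733 Y89.5341 F796
G01 X170.0733 Y82.0435 F796
G01 X110.5997 Y82.0435 F796
G01 X110.5997 Y89.5341 F796
G0 X94.6941 Y51.7108
M3 S860
G01 X127.9037 Y63.7161 F796
G01 X174.0335 Y62.5708 F796
G01 X214.2084 Y52.2657 F796
G01 X229.5538 Y36.7915 F796
G0 X264.8419 Y52.4250
M3 S860
G01 X252.7561 Y63.5299 F796
G01 X248.8069 Y72.4552 F796
G01 X252.9942 Y79.2010 F796
G01 X265.3182 Y83.7672 F796
G0 X184.3994 Y68.4726
M3 S860
G01 X210.8176 Y57.2421 F796
G01 X218.5087 Y29.5854 F796
G01 X201.6812 Y6.3286 F796
G01 X173.0065 Y4.9845 F796
G01 X154.0772 Y26.5653 F796
G01 X159.1476 Y54.8201 F796
G01 X184.3994 Y68.4726 F796
G0 X68.9476 Y43.0341
M3 S860
G01 X153.4369 Y95.3496 F796
G01 X383.7736 Y44.1602 F796
G01 X136.0471 Y25.1981 F796
G01 X358.3040 Y87.3181 F796
G01 X68.9476 Y43.0341 F796
M5
G0 X0.0000 Y0.0000

1 u = 1 mm; y_m = 121.8764 − y.

[1] `<polygon>` closed polygon, #ff00ff→cut S860 F796: (241.1800,71.9904) → (396.3138,29.2859) → (122.4961,116.6780) → (182.8158,44.3002) → (241.1800,71.9904) (closed)

[2] `<path>` closed polygon, #ff00ff→cut S860 F796: (395.9676,85.8136) → (14.5445,82.5964) → (164.2172,105.8211) → (235.0145,62.8268) → (395.9676,85.8136) (closed)

[3] `<polygon>` rectangle, #ff00ff→cut S860 F796: (110.5997,89.5341) → (170.0733,89.5341) → (170.0733,82.0435) → (110.5997,82.0435) → (110.5997,89.5341) (closed)

[4] `<path>` cubic bezier, #ff00ff→cut S860 F796: (94.6941,51.7108) → (127.9037,63.7161) → (174.0335,62.5708) → (214.2084,52.2657) → (229.5538,36.7915)

[5] `<path>` quadratic bezier, #ff00ff→cut S860 F796: (264.8419,52.4250) → (252.7561,63.5299) → (248.8069,72.4552) → (252.9942,79.2010) → (265.3182,83.7672)

[6] `<path>` regular polygon, #ff00ff→cut S860 F796: (184.3994,68.4726) → (210.8176,57.2421) → (218.5087,29.5854) → (201.6812,6.3286) → (173.0065,4.9845) → (154.0772,26.5653) → (159.1476,54.8201) → (184.3994,68.4726) (closed)

[7] `<polygon>` closed polygon, #ff00ff→cut S860 F796: (68.9476,43.0341) → (153.4369,95.3496) → (383.7736,44.1602) → (136.0471,25.1981) → (358.3040,87.3181) → (68.9476,43.0341) (closed)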